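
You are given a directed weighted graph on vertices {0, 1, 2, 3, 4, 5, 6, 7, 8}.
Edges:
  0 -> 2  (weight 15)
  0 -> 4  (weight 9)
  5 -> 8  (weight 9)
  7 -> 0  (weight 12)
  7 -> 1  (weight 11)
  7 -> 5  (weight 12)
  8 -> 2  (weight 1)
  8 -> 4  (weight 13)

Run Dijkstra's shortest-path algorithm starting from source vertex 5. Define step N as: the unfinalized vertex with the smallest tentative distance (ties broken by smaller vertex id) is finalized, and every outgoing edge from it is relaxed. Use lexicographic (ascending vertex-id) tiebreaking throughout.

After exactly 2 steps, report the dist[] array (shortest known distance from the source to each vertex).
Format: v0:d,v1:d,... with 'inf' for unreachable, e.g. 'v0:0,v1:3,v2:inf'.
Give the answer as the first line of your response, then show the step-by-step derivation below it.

v0:inf,v1:inf,v2:10,v3:inf,v4:22,v5:0,v6:inf,v7:inf,v8:9

step 1: dist = v0:inf,v1:inf,v2:inf,v3:inf,v4:inf,v5:0,v6:inf,v7:inf,v8:9
step 2: dist = v0:inf,v1:inf,v2:10,v3:inf,v4:22,v5:0,v6:inf,v7:inf,v8:9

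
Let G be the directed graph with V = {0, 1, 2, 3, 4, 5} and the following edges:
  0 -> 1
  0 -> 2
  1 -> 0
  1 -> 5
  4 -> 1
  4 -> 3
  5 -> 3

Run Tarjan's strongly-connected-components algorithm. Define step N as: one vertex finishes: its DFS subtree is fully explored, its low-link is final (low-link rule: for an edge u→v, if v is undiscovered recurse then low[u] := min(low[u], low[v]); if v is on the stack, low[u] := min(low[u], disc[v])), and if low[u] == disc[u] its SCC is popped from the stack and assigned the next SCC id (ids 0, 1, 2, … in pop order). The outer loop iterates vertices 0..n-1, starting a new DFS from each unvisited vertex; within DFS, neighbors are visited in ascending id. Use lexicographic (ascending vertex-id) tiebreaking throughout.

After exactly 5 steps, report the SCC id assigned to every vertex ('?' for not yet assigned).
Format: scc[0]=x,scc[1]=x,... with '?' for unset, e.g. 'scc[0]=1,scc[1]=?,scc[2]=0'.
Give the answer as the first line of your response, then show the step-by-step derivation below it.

scc[0]=3,scc[1]=3,scc[2]=2,scc[3]=0,scc[4]=?,scc[5]=1

step 1: low=(low[0]=0,low[1]=0,low[2]=?,low[3]=3,low[4]=?,low[5]=2); scc=(scc[0]=?,scc[1]=?,scc[2]=?,scc[3]=0,scc[4]=?,scc[5]=?)
step 2: low=(low[0]=0,low[1]=0,low[2]=?,low[3]=3,low[4]=?,low[5]=2); scc=(scc[0]=?,scc[1]=?,scc[2]=?,scc[3]=0,scc[4]=?,scc[5]=1)
step 3: low=(low[0]=0,low[1]=0,low[2]=?,low[3]=3,low[4]=?,low[5]=2); scc=(scc[0]=?,scc[1]=?,scc[2]=?,scc[3]=0,scc[4]=?,scc[5]=1)
step 4: low=(low[0]=0,low[1]=0,low[2]=4,low[3]=3,low[4]=?,low[5]=2); scc=(scc[0]=?,scc[1]=?,scc[2]=2,scc[3]=0,scc[4]=?,scc[5]=1)
step 5: low=(low[0]=0,low[1]=0,low[2]=4,low[3]=3,low[4]=?,low[5]=2); scc=(scc[0]=3,scc[1]=3,scc[2]=2,scc[3]=0,scc[4]=?,scc[5]=1)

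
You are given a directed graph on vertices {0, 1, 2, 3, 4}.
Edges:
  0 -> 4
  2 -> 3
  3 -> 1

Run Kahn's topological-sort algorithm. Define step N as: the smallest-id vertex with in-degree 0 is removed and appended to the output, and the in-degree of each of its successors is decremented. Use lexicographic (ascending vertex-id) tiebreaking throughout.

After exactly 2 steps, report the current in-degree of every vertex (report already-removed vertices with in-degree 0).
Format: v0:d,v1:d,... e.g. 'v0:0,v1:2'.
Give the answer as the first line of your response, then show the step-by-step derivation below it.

v0:0,v1:1,v2:0,v3:0,v4:0

step 1: output 0; order=[0]; indeg=(0,1,0,1,0)
step 2: output 2; order=[0,2]; indeg=(0,1,0,0,0)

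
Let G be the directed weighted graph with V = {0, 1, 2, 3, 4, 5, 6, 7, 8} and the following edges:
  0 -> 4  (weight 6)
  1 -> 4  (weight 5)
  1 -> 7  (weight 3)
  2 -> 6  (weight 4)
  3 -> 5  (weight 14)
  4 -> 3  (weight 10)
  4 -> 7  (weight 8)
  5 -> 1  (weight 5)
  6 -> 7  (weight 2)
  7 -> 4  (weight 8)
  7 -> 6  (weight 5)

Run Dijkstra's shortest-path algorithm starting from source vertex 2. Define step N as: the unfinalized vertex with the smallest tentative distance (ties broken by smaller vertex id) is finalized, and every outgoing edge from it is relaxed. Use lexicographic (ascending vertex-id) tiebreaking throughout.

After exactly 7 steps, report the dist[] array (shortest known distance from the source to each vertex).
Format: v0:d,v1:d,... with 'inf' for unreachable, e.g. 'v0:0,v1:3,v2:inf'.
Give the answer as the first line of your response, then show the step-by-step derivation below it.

v0:inf,v1:43,v2:0,v3:24,v4:14,v5:38,v6:4,v7:6,v8:inf

step 1: dist = v0:inf,v1:inf,v2:0,v3:inf,v4:inf,v5:inf,v6:4,v7:inf,v8:inf
step 2: dist = v0:inf,v1:inf,v2:0,v3:inf,v4:inf,v5:inf,v6:4,v7:6,v8:inf
step 3: dist = v0:inf,v1:inf,v2:0,v3:inf,v4:14,v5:inf,v6:4,v7:6,v8:inf
step 4: dist = v0:inf,v1:inf,v2:0,v3:24,v4:14,v5:inf,v6:4,v7:6,v8:inf
step 5: dist = v0:inf,v1:inf,v2:0,v3:24,v4:14,v5:38,v6:4,v7:6,v8:inf
step 6: dist = v0:inf,v1:43,v2:0,v3:24,v4:14,v5:38,v6:4,v7:6,v8:inf
step 7: dist = v0:inf,v1:43,v2:0,v3:24,v4:14,v5:38,v6:4,v7:6,v8:inf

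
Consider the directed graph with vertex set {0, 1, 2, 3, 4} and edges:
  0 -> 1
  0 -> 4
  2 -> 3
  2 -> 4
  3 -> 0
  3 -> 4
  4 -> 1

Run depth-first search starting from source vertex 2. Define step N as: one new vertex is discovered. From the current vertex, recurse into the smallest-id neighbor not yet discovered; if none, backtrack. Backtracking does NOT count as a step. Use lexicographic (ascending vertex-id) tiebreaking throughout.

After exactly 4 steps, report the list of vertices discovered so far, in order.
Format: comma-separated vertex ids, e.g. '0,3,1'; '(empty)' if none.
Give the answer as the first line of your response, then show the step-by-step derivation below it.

2,3,0,1

step 1: discover 2; path=2; order=2
step 2: discover 3; path=2>3; order=2,3
step 3: discover 0; path=2>3>0; order=2,3,0
step 4: discover 1; path=2>3>0>1; order=2,3,0,1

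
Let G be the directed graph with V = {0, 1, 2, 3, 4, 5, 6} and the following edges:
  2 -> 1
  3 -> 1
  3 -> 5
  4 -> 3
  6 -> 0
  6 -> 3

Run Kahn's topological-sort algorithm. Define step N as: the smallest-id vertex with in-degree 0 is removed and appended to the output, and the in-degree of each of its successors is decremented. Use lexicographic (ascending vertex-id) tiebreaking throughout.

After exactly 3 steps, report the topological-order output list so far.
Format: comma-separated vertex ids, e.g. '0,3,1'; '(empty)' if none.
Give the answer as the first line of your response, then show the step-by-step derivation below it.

2,4,6

step 1: output 2; order=[2]; indeg=(1,1,0,2,0,1,0)
step 2: output 4; order=[2,4]; indeg=(1,1,0,1,0,1,0)
step 3: output 6; order=[2,4,6]; indeg=(0,1,0,0,0,1,0)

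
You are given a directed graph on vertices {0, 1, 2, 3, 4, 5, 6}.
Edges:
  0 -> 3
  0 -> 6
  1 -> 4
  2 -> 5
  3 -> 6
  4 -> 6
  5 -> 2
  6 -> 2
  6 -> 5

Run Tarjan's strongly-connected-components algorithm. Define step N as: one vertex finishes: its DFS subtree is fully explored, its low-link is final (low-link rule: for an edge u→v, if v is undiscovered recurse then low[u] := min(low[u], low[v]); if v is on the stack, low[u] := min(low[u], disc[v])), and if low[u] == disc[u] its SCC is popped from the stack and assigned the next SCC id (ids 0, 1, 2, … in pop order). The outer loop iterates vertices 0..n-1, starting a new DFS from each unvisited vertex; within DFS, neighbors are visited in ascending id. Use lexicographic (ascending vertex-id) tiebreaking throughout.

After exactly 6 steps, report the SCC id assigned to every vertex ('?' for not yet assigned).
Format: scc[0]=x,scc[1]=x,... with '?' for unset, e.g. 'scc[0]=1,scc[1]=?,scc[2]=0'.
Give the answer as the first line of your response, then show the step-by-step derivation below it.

scc[0]=3,scc[1]=?,scc[2]=0,scc[3]=2,scc[4]=4,scc[5]=0,scc[6]=1

step 1: low=(low[0]=0,low[1]=?,low[2]=3,low[3]=1,low[4]=?,low[5]=3,low[6]=2); scc=(scc[0]=?,scc[1]=?,scc[2]=?,scc[3]=?,scc[4]=?,scc[5]=?,scc[6]=?)
step 2: low=(low[0]=0,low[1]=?,low[2]=3,low[3]=1,low[4]=?,low[5]=3,low[6]=2); scc=(scc[0]=?,scc[1]=?,scc[2]=0,scc[3]=?,scc[4]=?,scc[5]=0,scc[6]=?)
step 3: low=(low[0]=0,low[1]=?,low[2]=3,low[3]=1,low[4]=?,low[5]=3,low[6]=2); scc=(scc[0]=?,scc[1]=?,scc[2]=0,scc[3]=?,scc[4]=?,scc[5]=0,scc[6]=1)
step 4: low=(low[0]=0,low[1]=?,low[2]=3,low[3]=1,low[4]=?,low[5]=3,low[6]=2); scc=(scc[0]=?,scc[1]=?,scc[2]=0,scc[3]=2,scc[4]=?,scc[5]=0,scc[6]=1)
step 5: low=(low[0]=0,low[1]=?,low[2]=3,low[3]=1,low[4]=?,low[5]=3,low[6]=2); scc=(scc[0]=3,scc[1]=?,scc[2]=0,scc[3]=2,scc[4]=?,scc[5]=0,scc[6]=1)
step 6: low=(low[0]=0,low[1]=5,low[2]=3,low[3]=1,low[4]=6,low[5]=3,low[6]=2); scc=(scc[0]=3,scc[1]=?,scc[2]=0,scc[3]=2,scc[4]=4,scc[5]=0,scc[6]=1)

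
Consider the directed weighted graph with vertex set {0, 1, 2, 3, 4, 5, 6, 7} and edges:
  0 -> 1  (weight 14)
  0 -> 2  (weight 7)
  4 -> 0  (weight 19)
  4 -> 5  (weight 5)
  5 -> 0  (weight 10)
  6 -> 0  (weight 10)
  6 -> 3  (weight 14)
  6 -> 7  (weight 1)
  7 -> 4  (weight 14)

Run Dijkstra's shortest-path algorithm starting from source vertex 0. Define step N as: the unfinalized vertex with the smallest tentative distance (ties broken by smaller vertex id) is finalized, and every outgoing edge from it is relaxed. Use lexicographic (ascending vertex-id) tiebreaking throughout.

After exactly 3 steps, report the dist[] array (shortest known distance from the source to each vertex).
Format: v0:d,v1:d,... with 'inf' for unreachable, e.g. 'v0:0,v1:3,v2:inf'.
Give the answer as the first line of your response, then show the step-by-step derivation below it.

v0:0,v1:14,v2:7,v3:inf,v4:inf,v5:inf,v6:inf,v7:inf

step 1: dist = v0:0,v1:14,v2:7,v3:inf,v4:inf,v5:inf,v6:inf,v7:inf
step 2: dist = v0:0,v1:14,v2:7,v3:inf,v4:inf,v5:inf,v6:inf,v7:inf
step 3: dist = v0:0,v1:14,v2:7,v3:inf,v4:inf,v5:inf,v6:inf,v7:inf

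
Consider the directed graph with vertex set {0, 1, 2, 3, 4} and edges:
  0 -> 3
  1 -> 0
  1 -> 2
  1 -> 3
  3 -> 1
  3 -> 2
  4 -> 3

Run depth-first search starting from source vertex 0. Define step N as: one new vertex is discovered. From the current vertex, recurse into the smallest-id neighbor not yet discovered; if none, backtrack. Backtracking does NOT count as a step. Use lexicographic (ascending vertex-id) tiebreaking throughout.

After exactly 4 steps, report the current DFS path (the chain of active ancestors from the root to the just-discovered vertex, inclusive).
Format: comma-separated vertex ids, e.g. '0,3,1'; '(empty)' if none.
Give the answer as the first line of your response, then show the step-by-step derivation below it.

0,3,1,2

step 1: discover 0; path=0; order=0
step 2: discover 3; path=0>3; order=0,3
step 3: discover 1; path=0>3>1; order=0,3,1
step 4: discover 2; path=0>3>1>2; order=0,3,1,2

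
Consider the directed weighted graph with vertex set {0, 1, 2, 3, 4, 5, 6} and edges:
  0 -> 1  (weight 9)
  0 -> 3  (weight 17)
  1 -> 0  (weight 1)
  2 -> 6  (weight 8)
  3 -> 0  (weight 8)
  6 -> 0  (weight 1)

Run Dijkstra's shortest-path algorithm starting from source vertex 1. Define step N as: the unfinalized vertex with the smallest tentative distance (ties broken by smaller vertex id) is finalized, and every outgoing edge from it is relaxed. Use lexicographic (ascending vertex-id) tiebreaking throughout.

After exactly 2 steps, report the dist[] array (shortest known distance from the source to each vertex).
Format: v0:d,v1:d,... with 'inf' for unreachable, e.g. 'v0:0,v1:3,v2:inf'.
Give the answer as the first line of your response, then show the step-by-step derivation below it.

v0:1,v1:0,v2:inf,v3:18,v4:inf,v5:inf,v6:inf

step 1: dist = v0:1,v1:0,v2:inf,v3:inf,v4:inf,v5:inf,v6:inf
step 2: dist = v0:1,v1:0,v2:inf,v3:18,v4:inf,v5:inf,v6:inf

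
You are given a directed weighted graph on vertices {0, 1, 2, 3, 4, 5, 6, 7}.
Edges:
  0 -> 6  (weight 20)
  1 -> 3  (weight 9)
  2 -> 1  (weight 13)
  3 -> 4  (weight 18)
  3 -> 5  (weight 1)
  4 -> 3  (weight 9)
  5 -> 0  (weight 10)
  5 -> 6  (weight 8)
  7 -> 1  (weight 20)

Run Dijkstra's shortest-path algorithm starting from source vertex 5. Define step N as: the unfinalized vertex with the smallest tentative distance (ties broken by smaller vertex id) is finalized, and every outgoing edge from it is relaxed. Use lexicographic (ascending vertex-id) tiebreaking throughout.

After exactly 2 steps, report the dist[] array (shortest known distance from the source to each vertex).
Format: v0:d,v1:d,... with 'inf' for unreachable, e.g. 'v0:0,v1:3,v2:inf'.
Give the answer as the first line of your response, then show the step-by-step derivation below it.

v0:10,v1:inf,v2:inf,v3:inf,v4:inf,v5:0,v6:8,v7:inf

step 1: dist = v0:10,v1:inf,v2:inf,v3:inf,v4:inf,v5:0,v6:8,v7:inf
step 2: dist = v0:10,v1:inf,v2:inf,v3:inf,v4:inf,v5:0,v6:8,v7:inf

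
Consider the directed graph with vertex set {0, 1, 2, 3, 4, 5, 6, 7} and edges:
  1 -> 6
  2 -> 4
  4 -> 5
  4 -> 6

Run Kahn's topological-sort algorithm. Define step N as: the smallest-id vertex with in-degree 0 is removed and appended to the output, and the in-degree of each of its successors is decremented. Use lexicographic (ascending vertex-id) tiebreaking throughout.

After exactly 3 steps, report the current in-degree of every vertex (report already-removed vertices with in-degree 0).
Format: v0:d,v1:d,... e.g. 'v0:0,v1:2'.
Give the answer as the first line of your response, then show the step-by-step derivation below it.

v0:0,v1:0,v2:0,v3:0,v4:0,v5:1,v6:1,v7:0

step 1: output 0; order=[0]; indeg=(0,0,0,0,1,1,2,0)
step 2: output 1; order=[0,1]; indeg=(0,0,0,0,1,1,1,0)
step 3: output 2; order=[0,1,2]; indeg=(0,0,0,0,0,1,1,0)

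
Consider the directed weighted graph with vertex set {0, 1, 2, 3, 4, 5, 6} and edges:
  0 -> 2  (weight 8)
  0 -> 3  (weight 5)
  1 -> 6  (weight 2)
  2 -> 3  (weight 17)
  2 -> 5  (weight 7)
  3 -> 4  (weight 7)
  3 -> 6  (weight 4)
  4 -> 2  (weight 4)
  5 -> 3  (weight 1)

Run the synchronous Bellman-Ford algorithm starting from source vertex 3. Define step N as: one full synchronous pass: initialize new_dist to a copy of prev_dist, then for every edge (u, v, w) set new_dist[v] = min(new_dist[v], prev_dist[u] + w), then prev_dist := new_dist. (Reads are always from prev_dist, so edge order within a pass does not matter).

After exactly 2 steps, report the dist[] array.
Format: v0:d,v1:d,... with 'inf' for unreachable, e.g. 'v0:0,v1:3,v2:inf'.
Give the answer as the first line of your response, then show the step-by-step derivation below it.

v0:inf,v1:inf,v2:11,v3:0,v4:7,v5:inf,v6:4

step 1: dist = v0:inf,v1:inf,v2:inf,v3:0,v4:7,v5:inf,v6:4
step 2: dist = v0:inf,v1:inf,v2:11,v3:0,v4:7,v5:inf,v6:4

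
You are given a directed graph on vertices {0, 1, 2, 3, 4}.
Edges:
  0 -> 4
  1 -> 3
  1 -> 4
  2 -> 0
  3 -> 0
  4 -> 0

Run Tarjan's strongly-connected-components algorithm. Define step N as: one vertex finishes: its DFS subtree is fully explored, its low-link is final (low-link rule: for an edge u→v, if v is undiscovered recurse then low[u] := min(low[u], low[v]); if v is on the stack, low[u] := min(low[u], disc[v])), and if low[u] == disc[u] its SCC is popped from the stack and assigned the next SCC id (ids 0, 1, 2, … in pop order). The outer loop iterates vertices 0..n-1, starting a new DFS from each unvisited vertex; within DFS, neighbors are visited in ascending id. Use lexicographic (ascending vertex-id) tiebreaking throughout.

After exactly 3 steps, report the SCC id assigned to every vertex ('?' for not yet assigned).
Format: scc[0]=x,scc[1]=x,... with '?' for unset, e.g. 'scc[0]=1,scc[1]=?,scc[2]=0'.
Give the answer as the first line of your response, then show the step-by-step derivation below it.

scc[0]=0,scc[1]=?,scc[2]=?,scc[3]=1,scc[4]=0

step 1: low=(low[0]=0,low[1]=?,low[2]=?,low[3]=?,low[4]=0); scc=(scc[0]=?,scc[1]=?,scc[2]=?,scc[3]=?,scc[4]=?)
step 2: low=(low[0]=0,low[1]=?,low[2]=?,low[3]=?,low[4]=0); scc=(scc[0]=0,scc[1]=?,scc[2]=?,scc[3]=?,scc[4]=0)
step 3: low=(low[0]=0,low[1]=2,low[2]=?,low[3]=3,low[4]=0); scc=(scc[0]=0,scc[1]=?,scc[2]=?,scc[3]=1,scc[4]=0)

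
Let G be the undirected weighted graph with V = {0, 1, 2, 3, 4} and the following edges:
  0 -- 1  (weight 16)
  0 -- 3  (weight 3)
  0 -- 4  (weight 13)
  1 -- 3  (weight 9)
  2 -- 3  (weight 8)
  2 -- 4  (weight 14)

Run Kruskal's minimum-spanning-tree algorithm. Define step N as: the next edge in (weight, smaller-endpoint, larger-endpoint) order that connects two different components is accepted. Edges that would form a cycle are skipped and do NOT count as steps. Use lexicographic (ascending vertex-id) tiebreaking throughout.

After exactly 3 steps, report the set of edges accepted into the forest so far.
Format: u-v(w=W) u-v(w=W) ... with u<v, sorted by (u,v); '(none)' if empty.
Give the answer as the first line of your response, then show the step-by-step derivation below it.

0-3(w=3) 1-3(w=9) 2-3(w=8)

step 1: add edge 0-3 (w=3); MST = {0-3(w=3)}
step 2: add edge 2-3 (w=8); MST = {0-3(w=3) 2-3(w=8)}
step 3: add edge 1-3 (w=9); MST = {0-3(w=3) 1-3(w=9) 2-3(w=8)}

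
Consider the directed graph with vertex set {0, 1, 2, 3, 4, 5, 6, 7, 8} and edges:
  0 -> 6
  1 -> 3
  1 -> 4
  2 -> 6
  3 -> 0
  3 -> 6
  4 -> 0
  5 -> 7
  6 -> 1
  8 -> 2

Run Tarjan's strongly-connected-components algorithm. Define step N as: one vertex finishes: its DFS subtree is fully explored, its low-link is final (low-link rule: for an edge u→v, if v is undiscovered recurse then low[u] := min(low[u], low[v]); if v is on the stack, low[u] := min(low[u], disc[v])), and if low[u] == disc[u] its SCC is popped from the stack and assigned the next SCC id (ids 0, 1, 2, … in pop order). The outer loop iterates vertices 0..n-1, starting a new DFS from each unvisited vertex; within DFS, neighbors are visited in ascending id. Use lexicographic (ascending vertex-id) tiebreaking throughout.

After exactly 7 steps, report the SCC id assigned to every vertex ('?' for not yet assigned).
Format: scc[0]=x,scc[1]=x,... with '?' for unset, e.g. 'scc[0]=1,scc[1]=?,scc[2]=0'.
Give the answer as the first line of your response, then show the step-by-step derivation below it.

scc[0]=0,scc[1]=0,scc[2]=1,scc[3]=0,scc[4]=0,scc[5]=?,scc[6]=0,scc[7]=2,scc[8]=?

step 1: low=(low[0]=0,low[1]=2,low[2]=?,low[3]=0,low[4]=?,low[5]=?,low[6]=1,low[7]=?,low[8]=?); scc=(scc[0]=?,scc[1]=?,scc[2]=?,scc[3]=?,scc[4]=?,scc[5]=?,scc[6]=?,scc[7]=?,scc[8]=?)
step 2: low=(low[0]=0,low[1]=0,low[2]=?,low[3]=0,low[4]=0,low[5]=?,low[6]=1,low[7]=?,low[8]=?); scc=(scc[0]=?,scc[1]=?,scc[2]=?,scc[3]=?,scc[4]=?,scc[5]=?,scc[6]=?,scc[7]=?,scc[8]=?)
step 3: low=(low[0]=0,low[1]=0,low[2]=?,low[3]=0,low[4]=0,low[5]=?,low[6]=1,low[7]=?,low[8]=?); scc=(scc[0]=?,scc[1]=?,scc[2]=?,scc[3]=?,scc[4]=?,scc[5]=?,scc[6]=?,scc[7]=?,scc[8]=?)
step 4: low=(low[0]=0,low[1]=0,low[2]=?,low[3]=0,low[4]=0,low[5]=?,low[6]=0,low[7]=?,low[8]=?); scc=(scc[0]=?,scc[1]=?,scc[2]=?,scc[3]=?,scc[4]=?,scc[5]=?,scc[6]=?,scc[7]=?,scc[8]=?)
step 5: low=(low[0]=0,low[1]=0,low[2]=?,low[3]=0,low[4]=0,low[5]=?,low[6]=0,low[7]=?,low[8]=?); scc=(scc[0]=0,scc[1]=0,scc[2]=?,scc[3]=0,scc[4]=0,scc[5]=?,scc[6]=0,scc[7]=?,scc[8]=?)
step 6: low=(low[0]=0,low[1]=0,low[2]=5,low[3]=0,low[4]=0,low[5]=?,low[6]=0,low[7]=?,low[8]=?); scc=(scc[0]=0,scc[1]=0,scc[2]=1,scc[3]=0,scc[4]=0,scc[5]=?,scc[6]=0,scc[7]=?,scc[8]=?)
step 7: low=(low[0]=0,low[1]=0,low[2]=5,low[3]=0,low[4]=0,low[5]=6,low[6]=0,low[7]=7,low[8]=?); scc=(scc[0]=0,scc[1]=0,scc[2]=1,scc[3]=0,scc[4]=0,scc[5]=?,scc[6]=0,scc[7]=2,scc[8]=?)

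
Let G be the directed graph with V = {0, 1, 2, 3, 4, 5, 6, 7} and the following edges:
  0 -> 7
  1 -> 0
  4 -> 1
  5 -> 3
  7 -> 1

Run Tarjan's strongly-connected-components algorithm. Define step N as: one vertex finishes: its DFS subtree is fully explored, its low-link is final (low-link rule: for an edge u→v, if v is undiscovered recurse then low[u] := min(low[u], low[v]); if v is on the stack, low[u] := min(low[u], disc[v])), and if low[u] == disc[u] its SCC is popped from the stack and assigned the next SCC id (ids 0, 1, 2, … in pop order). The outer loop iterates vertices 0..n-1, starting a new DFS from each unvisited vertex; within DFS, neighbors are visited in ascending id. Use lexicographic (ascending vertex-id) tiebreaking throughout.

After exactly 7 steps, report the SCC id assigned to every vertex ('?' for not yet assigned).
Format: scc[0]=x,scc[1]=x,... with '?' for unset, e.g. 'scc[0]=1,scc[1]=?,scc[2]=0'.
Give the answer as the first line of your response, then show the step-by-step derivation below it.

scc[0]=0,scc[1]=0,scc[2]=1,scc[3]=2,scc[4]=3,scc[5]=4,scc[6]=?,scc[7]=0

step 1: low=(low[0]=0,low[1]=0,low[2]=?,low[3]=?,low[4]=?,low[5]=?,low[6]=?,low[7]=1); scc=(scc[0]=?,scc[1]=?,scc[2]=?,scc[3]=?,scc[4]=?,scc[5]=?,scc[6]=?,scc[7]=?)
step 2: low=(low[0]=0,low[1]=0,low[2]=?,low[3]=?,low[4]=?,low[5]=?,low[6]=?,low[7]=0); scc=(scc[0]=?,scc[1]=?,scc[2]=?,scc[3]=?,scc[4]=?,scc[5]=?,scc[6]=?,scc[7]=?)
step 3: low=(low[0]=0,low[1]=0,low[2]=?,low[3]=?,low[4]=?,low[5]=?,low[6]=?,low[7]=0); scc=(scc[0]=0,scc[1]=0,scc[2]=?,scc[3]=?,scc[4]=?,scc[5]=?,scc[6]=?,scc[7]=0)
step 4: low=(low[0]=0,low[1]=0,low[2]=3,low[3]=?,low[4]=?,low[5]=?,low[6]=?,low[7]=0); scc=(scc[0]=0,scc[1]=0,scc[2]=1,scc[3]=?,scc[4]=?,scc[5]=?,scc[6]=?,scc[7]=0)
step 5: low=(low[0]=0,low[1]=0,low[2]=3,low[3]=4,low[4]=?,low[5]=?,low[6]=?,low[7]=0); scc=(scc[0]=0,scc[1]=0,scc[2]=1,scc[3]=2,scc[4]=?,scc[5]=?,scc[6]=?,scc[7]=0)
step 6: low=(low[0]=0,low[1]=0,low[2]=3,low[3]=4,low[4]=5,low[5]=?,low[6]=?,low[7]=0); scc=(scc[0]=0,scc[1]=0,scc[2]=1,scc[3]=2,scc[4]=3,scc[5]=?,scc[6]=?,scc[7]=0)
step 7: low=(low[0]=0,low[1]=0,low[2]=3,low[3]=4,low[4]=5,low[5]=6,low[6]=?,low[7]=0); scc=(scc[0]=0,scc[1]=0,scc[2]=1,scc[3]=2,scc[4]=3,scc[5]=4,scc[6]=?,scc[7]=0)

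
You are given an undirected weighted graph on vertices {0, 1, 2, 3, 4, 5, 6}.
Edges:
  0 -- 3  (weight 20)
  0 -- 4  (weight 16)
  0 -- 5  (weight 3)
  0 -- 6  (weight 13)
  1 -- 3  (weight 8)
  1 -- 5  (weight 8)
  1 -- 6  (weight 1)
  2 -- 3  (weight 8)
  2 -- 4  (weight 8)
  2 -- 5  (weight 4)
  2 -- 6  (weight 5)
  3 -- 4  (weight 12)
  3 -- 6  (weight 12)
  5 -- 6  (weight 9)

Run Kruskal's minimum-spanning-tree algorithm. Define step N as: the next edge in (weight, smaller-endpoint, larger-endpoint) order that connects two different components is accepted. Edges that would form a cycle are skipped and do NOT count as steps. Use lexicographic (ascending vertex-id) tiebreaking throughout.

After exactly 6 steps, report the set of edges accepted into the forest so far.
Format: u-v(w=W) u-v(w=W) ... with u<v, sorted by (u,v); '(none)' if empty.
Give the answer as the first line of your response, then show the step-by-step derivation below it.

0-5(w=3) 1-3(w=8) 1-6(w=1) 2-4(w=8) 2-5(w=4) 2-6(w=5)

step 1: add edge 1-6 (w=1); MST = {1-6(w=1)}
step 2: add edge 0-5 (w=3); MST = {0-5(w=3) 1-6(w=1)}
step 3: add edge 2-5 (w=4); MST = {0-5(w=3) 1-6(w=1) 2-5(w=4)}
step 4: add edge 2-6 (w=5); MST = {0-5(w=3) 1-6(w=1) 2-5(w=4) 2-6(w=5)}
step 5: add edge 1-3 (w=8); MST = {0-5(w=3) 1-3(w=8) 1-6(w=1) 2-5(w=4) 2-6(w=5)}
step 6: add edge 2-4 (w=8); MST = {0-5(w=3) 1-3(w=8) 1-6(w=1) 2-4(w=8) 2-5(w=4) 2-6(w=5)}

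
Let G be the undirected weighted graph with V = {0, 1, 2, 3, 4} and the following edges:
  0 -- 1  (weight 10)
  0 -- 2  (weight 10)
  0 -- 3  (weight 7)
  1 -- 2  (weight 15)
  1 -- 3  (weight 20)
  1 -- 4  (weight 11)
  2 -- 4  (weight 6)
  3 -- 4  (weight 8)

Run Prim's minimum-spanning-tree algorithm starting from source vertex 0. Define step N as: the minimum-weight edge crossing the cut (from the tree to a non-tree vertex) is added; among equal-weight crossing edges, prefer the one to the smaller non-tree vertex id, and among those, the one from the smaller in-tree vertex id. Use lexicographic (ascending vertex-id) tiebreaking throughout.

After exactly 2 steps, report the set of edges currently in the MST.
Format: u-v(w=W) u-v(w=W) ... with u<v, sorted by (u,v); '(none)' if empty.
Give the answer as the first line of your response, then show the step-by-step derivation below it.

0-3(w=7) 3-4(w=8)

step 1: add edge 0-3 (w=7); MST = {0-3(w=7)}
step 2: add edge 3-4 (w=8); MST = {0-3(w=7) 3-4(w=8)}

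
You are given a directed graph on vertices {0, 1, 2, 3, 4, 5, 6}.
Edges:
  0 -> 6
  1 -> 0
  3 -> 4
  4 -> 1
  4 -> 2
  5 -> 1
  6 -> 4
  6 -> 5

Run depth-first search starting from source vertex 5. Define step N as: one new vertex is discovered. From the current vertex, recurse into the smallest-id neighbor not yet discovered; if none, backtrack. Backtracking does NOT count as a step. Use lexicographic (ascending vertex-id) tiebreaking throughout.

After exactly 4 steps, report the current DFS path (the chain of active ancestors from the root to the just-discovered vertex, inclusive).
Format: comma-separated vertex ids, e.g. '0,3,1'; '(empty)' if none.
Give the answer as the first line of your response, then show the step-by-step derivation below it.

5,1,0,6

step 1: discover 5; path=5; order=5
step 2: discover 1; path=5>1; order=5,1
step 3: discover 0; path=5>1>0; order=5,1,0
step 4: discover 6; path=5>1>0>6; order=5,1,0,6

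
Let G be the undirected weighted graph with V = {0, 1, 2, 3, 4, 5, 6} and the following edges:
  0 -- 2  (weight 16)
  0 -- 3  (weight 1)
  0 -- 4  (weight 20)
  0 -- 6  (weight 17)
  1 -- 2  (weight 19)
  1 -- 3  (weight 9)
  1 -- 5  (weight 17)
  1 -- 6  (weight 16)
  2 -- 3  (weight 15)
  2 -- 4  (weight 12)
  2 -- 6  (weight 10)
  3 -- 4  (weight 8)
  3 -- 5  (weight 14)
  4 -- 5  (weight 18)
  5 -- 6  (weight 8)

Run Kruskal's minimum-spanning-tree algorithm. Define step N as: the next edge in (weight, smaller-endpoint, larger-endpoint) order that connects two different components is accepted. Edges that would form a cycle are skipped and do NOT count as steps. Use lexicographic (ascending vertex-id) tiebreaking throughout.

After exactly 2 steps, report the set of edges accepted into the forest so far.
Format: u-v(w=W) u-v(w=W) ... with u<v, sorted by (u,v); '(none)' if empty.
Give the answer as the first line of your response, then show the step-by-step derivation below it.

0-3(w=1) 3-4(w=8)

step 1: add edge 0-3 (w=1); MST = {0-3(w=1)}
step 2: add edge 3-4 (w=8); MST = {0-3(w=1) 3-4(w=8)}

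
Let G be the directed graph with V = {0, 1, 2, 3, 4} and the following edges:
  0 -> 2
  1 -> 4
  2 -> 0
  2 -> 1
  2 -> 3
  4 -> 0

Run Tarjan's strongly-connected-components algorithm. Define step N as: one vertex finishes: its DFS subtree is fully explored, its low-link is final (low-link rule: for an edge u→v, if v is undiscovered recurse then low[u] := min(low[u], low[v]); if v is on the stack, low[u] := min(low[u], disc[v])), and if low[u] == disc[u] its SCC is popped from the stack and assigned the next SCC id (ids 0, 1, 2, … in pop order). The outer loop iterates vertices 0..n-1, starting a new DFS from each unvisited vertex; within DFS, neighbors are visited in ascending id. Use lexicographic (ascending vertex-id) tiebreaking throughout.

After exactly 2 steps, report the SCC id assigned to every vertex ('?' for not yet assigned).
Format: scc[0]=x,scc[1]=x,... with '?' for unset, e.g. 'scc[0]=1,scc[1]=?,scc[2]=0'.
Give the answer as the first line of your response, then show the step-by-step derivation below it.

scc[0]=?,scc[1]=?,scc[2]=?,scc[3]=?,scc[4]=?

step 1: low=(low[0]=0,low[1]=2,low[2]=0,low[3]=?,low[4]=0); scc=(scc[0]=?,scc[1]=?,scc[2]=?,scc[3]=?,scc[4]=?)
step 2: low=(low[0]=0,low[1]=0,low[2]=0,low[3]=?,low[4]=0); scc=(scc[0]=?,scc[1]=?,scc[2]=?,scc[3]=?,scc[4]=?)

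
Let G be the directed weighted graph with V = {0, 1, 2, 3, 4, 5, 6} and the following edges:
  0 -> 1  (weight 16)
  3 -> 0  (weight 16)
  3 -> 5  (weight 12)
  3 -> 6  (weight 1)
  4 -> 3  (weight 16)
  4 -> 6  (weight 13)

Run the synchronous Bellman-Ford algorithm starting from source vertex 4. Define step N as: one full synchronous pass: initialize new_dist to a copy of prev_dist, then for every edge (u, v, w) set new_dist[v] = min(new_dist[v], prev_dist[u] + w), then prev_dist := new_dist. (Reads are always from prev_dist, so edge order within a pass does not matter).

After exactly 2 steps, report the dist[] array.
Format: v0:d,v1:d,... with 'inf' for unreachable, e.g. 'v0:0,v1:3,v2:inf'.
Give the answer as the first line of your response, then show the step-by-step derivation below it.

v0:32,v1:inf,v2:inf,v3:16,v4:0,v5:28,v6:13

step 1: dist = v0:inf,v1:inf,v2:inf,v3:16,v4:0,v5:inf,v6:13
step 2: dist = v0:32,v1:inf,v2:inf,v3:16,v4:0,v5:28,v6:13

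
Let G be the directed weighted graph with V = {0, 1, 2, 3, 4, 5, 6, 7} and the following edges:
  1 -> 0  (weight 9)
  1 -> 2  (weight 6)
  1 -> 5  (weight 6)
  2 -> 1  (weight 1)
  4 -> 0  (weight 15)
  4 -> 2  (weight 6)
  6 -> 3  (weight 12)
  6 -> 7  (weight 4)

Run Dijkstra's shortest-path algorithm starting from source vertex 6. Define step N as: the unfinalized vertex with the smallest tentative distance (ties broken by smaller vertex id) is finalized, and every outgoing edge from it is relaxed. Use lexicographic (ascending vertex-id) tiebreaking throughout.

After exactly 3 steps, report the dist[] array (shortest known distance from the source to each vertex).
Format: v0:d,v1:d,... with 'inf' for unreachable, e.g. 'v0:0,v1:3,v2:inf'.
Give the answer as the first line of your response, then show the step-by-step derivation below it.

v0:inf,v1:inf,v2:inf,v3:12,v4:inf,v5:inf,v6:0,v7:4

step 1: dist = v0:inf,v1:inf,v2:inf,v3:12,v4:inf,v5:inf,v6:0,v7:4
step 2: dist = v0:inf,v1:inf,v2:inf,v3:12,v4:inf,v5:inf,v6:0,v7:4
step 3: dist = v0:inf,v1:inf,v2:inf,v3:12,v4:inf,v5:inf,v6:0,v7:4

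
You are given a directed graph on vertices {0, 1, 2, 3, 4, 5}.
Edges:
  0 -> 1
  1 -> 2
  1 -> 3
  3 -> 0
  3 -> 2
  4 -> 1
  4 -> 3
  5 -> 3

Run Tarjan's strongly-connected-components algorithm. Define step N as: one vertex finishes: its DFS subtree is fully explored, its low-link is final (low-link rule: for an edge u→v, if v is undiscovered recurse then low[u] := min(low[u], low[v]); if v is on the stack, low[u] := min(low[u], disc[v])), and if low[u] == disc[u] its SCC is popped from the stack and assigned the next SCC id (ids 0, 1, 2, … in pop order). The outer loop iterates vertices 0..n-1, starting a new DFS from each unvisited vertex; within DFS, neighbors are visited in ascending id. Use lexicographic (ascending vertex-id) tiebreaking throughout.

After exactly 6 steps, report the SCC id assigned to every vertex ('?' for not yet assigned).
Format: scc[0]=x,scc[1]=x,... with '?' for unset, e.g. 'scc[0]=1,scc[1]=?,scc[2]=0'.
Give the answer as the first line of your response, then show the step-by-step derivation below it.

scc[0]=1,scc[1]=1,scc[2]=0,scc[3]=1,scc[4]=2,scc[5]=3

step 1: low=(low[0]=0,low[1]=1,low[2]=2,low[3]=?,low[4]=?,low[5]=?); scc=(scc[0]=?,scc[1]=?,scc[2]=0,scc[3]=?,scc[4]=?,scc[5]=?)
step 2: low=(low[0]=0,low[1]=1,low[2]=2,low[3]=0,low[4]=?,low[5]=?); scc=(scc[0]=?,scc[1]=?,scc[2]=0,scc[3]=?,scc[4]=?,scc[5]=?)
step 3: low=(low[0]=0,low[1]=0,low[2]=2,low[3]=0,low[4]=?,low[5]=?); scc=(scc[0]=?,scc[1]=?,scc[2]=0,scc[3]=?,scc[4]=?,scc[5]=?)
step 4: low=(low[0]=0,low[1]=0,low[2]=2,low[3]=0,low[4]=?,low[5]=?); scc=(scc[0]=1,scc[1]=1,scc[2]=0,scc[3]=1,scc[4]=?,scc[5]=?)
step 5: low=(low[0]=0,low[1]=0,low[2]=2,low[3]=0,low[4]=4,low[5]=?); scc=(scc[0]=1,scc[1]=1,scc[2]=0,scc[3]=1,scc[4]=2,scc[5]=?)
step 6: low=(low[0]=0,low[1]=0,low[2]=2,low[3]=0,low[4]=4,low[5]=5); scc=(scc[0]=1,scc[1]=1,scc[2]=0,scc[3]=1,scc[4]=2,scc[5]=3)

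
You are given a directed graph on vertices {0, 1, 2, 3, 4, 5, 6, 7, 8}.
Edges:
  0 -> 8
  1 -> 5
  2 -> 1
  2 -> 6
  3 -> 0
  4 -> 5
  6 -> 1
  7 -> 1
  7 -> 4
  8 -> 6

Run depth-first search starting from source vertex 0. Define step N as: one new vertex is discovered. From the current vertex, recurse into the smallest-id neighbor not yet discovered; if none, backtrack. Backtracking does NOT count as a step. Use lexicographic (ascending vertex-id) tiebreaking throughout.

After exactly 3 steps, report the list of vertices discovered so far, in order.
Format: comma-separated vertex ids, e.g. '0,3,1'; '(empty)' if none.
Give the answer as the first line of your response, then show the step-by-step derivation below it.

0,8,6

step 1: discover 0; path=0; order=0
step 2: discover 8; path=0>8; order=0,8
step 3: discover 6; path=0>8>6; order=0,8,6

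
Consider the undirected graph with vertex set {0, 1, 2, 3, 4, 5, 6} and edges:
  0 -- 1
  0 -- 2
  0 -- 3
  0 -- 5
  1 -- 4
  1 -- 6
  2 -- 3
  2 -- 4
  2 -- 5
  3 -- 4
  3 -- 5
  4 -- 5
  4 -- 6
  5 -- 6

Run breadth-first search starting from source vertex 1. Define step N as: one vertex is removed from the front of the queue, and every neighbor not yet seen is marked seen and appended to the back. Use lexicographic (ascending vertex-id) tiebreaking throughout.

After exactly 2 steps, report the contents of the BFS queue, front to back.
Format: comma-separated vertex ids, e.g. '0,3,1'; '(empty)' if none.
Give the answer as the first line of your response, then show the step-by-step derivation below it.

4,6,2,3,5

step 1: dequeue 1; queue=[0,4,6]; order=1
step 2: dequeue 0; queue=[4,6,2,3,5]; order=1,0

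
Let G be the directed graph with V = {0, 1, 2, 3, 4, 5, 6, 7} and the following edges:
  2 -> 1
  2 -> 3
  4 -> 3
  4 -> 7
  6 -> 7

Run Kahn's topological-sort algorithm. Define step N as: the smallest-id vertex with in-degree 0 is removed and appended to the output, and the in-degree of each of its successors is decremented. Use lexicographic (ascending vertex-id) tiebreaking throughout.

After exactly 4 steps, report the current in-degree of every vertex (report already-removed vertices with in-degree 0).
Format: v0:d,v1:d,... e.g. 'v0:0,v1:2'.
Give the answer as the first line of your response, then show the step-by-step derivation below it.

v0:0,v1:0,v2:0,v3:0,v4:0,v5:0,v6:0,v7:1

step 1: output 0; order=[0]; indeg=(0,1,0,2,0,0,0,2)
step 2: output 2; order=[0,2]; indeg=(0,0,0,1,0,0,0,2)
step 3: output 1; order=[0,2,1]; indeg=(0,0,0,1,0,0,0,2)
step 4: output 4; order=[0,2,1,4]; indeg=(0,0,0,0,0,0,0,1)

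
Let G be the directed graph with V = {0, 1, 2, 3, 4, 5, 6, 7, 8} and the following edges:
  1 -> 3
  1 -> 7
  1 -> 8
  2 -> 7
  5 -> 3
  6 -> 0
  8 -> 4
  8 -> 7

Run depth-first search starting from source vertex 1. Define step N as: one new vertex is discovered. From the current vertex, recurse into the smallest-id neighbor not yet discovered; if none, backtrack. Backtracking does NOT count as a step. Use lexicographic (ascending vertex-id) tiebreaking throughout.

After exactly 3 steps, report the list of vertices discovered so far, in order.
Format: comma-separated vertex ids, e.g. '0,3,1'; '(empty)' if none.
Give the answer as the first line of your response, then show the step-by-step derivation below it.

1,3,7

step 1: discover 1; path=1; order=1
step 2: discover 3; path=1>3; order=1,3
step 3: discover 7; path=1>7; order=1,3,7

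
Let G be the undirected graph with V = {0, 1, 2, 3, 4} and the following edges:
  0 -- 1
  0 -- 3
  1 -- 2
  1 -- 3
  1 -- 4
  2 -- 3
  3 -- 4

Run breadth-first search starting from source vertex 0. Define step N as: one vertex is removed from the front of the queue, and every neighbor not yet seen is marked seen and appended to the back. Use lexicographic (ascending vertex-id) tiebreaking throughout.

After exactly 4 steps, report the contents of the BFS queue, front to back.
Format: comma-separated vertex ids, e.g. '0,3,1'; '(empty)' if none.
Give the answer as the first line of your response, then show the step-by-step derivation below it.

4

step 1: dequeue 0; queue=[1,3]; order=0
step 2: dequeue 1; queue=[3,2,4]; order=0,1
step 3: dequeue 3; queue=[2,4]; order=0,1,3
step 4: dequeue 2; queue=[4]; order=0,1,3,2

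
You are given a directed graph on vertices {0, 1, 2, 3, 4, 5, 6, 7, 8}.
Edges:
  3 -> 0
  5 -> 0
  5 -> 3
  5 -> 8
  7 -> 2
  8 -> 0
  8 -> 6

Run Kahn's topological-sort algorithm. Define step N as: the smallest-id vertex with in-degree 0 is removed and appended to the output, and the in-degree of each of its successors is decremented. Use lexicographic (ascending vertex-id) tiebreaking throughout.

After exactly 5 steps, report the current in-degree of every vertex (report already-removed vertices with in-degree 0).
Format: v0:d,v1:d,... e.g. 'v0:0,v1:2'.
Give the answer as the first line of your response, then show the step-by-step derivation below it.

v0:1,v1:0,v2:0,v3:0,v4:0,v5:0,v6:1,v7:0,v8:0

step 1: output 1; order=[1]; indeg=(3,0,1,1,0,0,1,0,1)
step 2: output 4; order=[1,4]; indeg=(3,0,1,1,0,0,1,0,1)
step 3: output 5; order=[1,4,5]; indeg=(2,0,1,0,0,0,1,0,0)
step 4: output 3; order=[1,4,5,3]; indeg=(1,0,1,0,0,0,1,0,0)
step 5: output 7; order=[1,4,5,3,7]; indeg=(1,0,0,0,0,0,1,0,0)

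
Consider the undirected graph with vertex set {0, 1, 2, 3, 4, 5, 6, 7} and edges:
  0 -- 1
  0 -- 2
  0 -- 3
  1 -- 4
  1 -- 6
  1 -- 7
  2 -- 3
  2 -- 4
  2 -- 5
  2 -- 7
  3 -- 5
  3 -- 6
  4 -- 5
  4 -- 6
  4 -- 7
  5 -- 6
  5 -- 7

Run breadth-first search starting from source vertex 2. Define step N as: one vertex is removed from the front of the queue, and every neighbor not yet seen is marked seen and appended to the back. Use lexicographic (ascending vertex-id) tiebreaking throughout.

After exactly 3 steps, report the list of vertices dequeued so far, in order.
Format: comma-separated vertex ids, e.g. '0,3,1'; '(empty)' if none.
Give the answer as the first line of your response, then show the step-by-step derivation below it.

2,0,3

step 1: dequeue 2; queue=[0,3,4,5,7]; order=2
step 2: dequeue 0; queue=[3,4,5,7,1]; order=2,0
step 3: dequeue 3; queue=[4,5,7,1,6]; order=2,0,3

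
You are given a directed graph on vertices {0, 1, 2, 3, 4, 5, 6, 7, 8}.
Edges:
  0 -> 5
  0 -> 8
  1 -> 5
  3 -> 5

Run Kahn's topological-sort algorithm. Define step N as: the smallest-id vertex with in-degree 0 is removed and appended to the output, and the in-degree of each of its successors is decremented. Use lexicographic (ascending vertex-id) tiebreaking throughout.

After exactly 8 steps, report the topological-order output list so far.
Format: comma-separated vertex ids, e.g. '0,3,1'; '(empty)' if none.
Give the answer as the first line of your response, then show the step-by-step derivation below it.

0,1,2,3,4,5,6,7

step 1: output 0; order=[0]; indeg=(0,0,0,0,0,2,0,0,0)
step 2: output 1; order=[0,1]; indeg=(0,0,0,0,0,1,0,0,0)
step 3: output 2; order=[0,1,2]; indeg=(0,0,0,0,0,1,0,0,0)
step 4: output 3; order=[0,1,2,3]; indeg=(0,0,0,0,0,0,0,0,0)
step 5: output 4; order=[0,1,2,3,4]; indeg=(0,0,0,0,0,0,0,0,0)
step 6: output 5; order=[0,1,2,3,4,5]; indeg=(0,0,0,0,0,0,0,0,0)
step 7: output 6; order=[0,1,2,3,4,5,6]; indeg=(0,0,0,0,0,0,0,0,0)
step 8: output 7; order=[0,1,2,3,4,5,6,7]; indeg=(0,0,0,0,0,0,0,0,0)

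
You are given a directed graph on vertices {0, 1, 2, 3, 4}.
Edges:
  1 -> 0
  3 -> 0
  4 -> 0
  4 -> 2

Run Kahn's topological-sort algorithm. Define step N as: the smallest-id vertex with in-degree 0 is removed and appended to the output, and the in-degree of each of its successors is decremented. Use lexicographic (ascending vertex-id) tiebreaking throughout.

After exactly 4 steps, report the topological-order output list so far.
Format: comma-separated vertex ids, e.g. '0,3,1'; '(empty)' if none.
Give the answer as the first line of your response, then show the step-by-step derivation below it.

1,3,4,0

step 1: output 1; order=[1]; indeg=(2,0,1,0,0)
step 2: output 3; order=[1,3]; indeg=(1,0,1,0,0)
step 3: output 4; order=[1,3,4]; indeg=(0,0,0,0,0)
step 4: output 0; order=[1,3,4,0]; indeg=(0,0,0,0,0)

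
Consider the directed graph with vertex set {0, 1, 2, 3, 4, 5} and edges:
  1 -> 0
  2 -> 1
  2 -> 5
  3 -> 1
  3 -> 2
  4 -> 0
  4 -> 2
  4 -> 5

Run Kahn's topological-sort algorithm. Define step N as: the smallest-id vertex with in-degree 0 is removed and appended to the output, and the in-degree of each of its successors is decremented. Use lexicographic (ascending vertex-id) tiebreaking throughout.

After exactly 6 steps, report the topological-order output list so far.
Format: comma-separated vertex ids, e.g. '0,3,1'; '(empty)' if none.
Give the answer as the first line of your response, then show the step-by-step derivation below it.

3,4,2,1,0,5

step 1: output 3; order=[3]; indeg=(2,1,1,0,0,2)
step 2: output 4; order=[3,4]; indeg=(1,1,0,0,0,1)
step 3: output 2; order=[3,4,2]; indeg=(1,0,0,0,0,0)
step 4: output 1; order=[3,4,2,1]; indeg=(0,0,0,0,0,0)
step 5: output 0; order=[3,4,2,1,0]; indeg=(0,0,0,0,0,0)
step 6: output 5; order=[3,4,2,1,0,5]; indeg=(0,0,0,0,0,0)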